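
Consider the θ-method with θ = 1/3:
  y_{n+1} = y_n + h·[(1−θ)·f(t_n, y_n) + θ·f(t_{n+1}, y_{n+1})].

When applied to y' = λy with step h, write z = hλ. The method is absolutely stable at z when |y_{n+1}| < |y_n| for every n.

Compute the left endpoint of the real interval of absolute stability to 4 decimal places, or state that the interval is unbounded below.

Set f=λy, z=hλ:
  y_{n+1} = y_n + z·[2/3·y_n + 1/3·y_{n+1}] ⇒ (1 − 1/3z)y_{n+1} = (1 + 2/3z)y_n
  Hence R(z) = (1 + 2/3z)/(1 − 1/3z).

Find x<0 with |R(x)|<1.
x=-0.97: |R|=0.2670
R=−1: 1+2/3x = −1+1/3x ⇒ -1/3x=2 ⇒ x=2/(-1/3)=-6.0000
Confirm numerically:
  x=-4.941: |R|=0.86664 <1
  x=-3.581: |R|=0.63243 <1
  x=-2.711: |R|=0.42409 <1
  x=-6.572: |R|=1.05976 >1
  x=-6.526: |R|=1.05522 >1
  x=-6.252: |R|=1.02724 >1
So |R|<1 on (-6.0000, 0).

z* = -6.0000.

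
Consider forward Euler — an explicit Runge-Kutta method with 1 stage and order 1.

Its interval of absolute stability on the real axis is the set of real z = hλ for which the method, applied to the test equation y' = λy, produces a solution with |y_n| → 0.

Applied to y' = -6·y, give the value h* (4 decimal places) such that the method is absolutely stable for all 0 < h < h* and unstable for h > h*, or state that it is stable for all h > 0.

(-2.0000,0); λ=-6 ⇒ h* = 0.3333.

With y'=λy (z=hλ):
  order 1, 1-stage ⇒ R(z)=1+z
  (e.g. R(-1.5)=-0.50000, |R|=0.50000)

Solve |R(x)|<1 on ℝ⁻.
x=-1.5: |R|=0.5000
|R(-1.99)|=0.9900 |R(-1.27)|=0.2700 |R(-1.14)|=0.1400
Bisect:
  x_lo=-2.7959 |R|=1.7959  x_hi=-0.1337 |R|=0.8663
  mid=-1.46480 |R|=0.46480 →hi
  mid=-2.13035 |R|=1.13035 →lo
  mid=-1.79757 |R|=0.79757 →hi
  mid=-1.96396 |R|=0.96396 →hi
  mid=-2.04716 |R|=1.04716 →lo
  mid=-2.00556 |R|=1.00556 →lo
  mid=-1.98476 |R|=0.98476 →hi
  mid=-1.99516 |R|=0.99516 →hi
  mid=-2.00036 |R|=1.00036 →lo
  mid=-1.99776 |R|=0.99776 →hi
  ...
  [-2.00004,-1.99987] ⇒ x*=-2.0000
Interval (-2.0000, 0).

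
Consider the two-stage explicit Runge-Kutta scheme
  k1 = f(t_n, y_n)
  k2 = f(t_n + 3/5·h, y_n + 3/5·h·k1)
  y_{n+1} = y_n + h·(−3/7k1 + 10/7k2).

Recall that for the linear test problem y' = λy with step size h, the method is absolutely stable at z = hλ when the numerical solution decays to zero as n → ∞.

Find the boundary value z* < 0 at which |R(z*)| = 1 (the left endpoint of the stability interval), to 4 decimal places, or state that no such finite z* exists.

Test eqn y'=λy, z=hλ:
  k1=λy_n ⇒ h·k1=z·y_n;  k2=λ(1+3/5z)y_n ⇒ h·k2=z(1+3/5z)y_n
  y_{n+1}/y_n = 1 − 3/7z + 10/7z(1+3/5z) = 1 + z + 6/7z²
  Hence R(z) = 1 + z + 6/7z².

Find x<0 with |R(x)|<1.
x=-0.39: |R|=0.7404
R=1: x+6/7x²=0 ⇒ x=−7/6=-1.1667; min R=1−1/(4·6/7)=0.7083>−1
Confirm numerically:
  x=-0.947: |R|=0.82169 <1
  x=-0.918: |R|=0.80433 <1
  x=-0.624: |R|=0.70975 <1
  x=-1.677: |R|=1.73357 >1
  x=-1.332: |R|=1.18876 >1
Interval (-1.1667, 0).

left endpoint -1.1667.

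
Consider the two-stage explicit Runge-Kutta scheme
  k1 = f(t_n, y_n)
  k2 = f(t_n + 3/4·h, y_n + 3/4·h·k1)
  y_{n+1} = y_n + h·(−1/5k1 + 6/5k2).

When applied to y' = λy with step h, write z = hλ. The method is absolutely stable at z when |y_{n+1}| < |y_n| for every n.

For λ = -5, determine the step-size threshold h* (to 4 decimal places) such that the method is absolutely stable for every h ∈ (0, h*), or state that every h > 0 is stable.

(-1.1111,0); λ=-5 ⇒ h* = (10/9)/5 = 0.2222.

With y'=λy (z=hλ):
  k1=λy_n ⇒ h·k1=z·y_n;  k2=λ(1+3/4z)y_n ⇒ h·k2=z(1+3/4z)y_n
  y_{n+1}/y_n = 1 − 1/5z + 6/5z(1+3/4z) = 1 + z + 9/10z²
  R(z) = 1 + z + 9/10z².

Need |R(x)|<1, x<0.
x=-0.57: |R|=0.7224
R=1: x+9/10x²=0 ⇒ x=−10/9=-1.1111; min R=1−1/(4·9/10)=0.7222>−1
Confirm numerically:
  x=-1.042: |R|=0.93519 <1
  x=-0.862: |R|=0.80674 <1
  x=-0.590: |R|=0.72329 <1
  x=-1.267: |R|=1.17776 >1
  x=-1.181: |R|=1.07428 >1
So |R|<1 on (-1.1111, 0).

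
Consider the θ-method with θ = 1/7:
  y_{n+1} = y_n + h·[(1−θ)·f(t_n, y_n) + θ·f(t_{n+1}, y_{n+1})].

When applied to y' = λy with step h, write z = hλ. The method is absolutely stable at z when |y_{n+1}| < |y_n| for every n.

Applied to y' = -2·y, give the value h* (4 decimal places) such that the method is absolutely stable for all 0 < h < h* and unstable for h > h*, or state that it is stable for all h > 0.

(-2.8000,0); λ=-2 ⇒ h* = (14/5)/2 = 1.4000.

Set f=λy, z=hλ:
  y_{n+1} = y_n + z·[6/7·y_n + 1/7·y_{n+1}] ⇒ (1 − 1/7z)y_{n+1} = (1 + 6/7z)y_n
  R(z) = (1 + 6/7z)/(1 − 1/7z).

Boundary: |R(x)|=1, x<0.
x=-0.34: |R|=0.6757
R=−1: 1+6/7x = −1+1/7x ⇒ -5/7x=2 ⇒ x=2/(-5/7)=-2.8000
Confirm numerically:
  x=-2.631: |R|=0.91226 <1
  x=-2.064: |R|=0.59400 <1
  x=-1.908: |R|=0.49933 <1
  x=-1.368: |R|=0.14436 <1
  x=-3.204: |R|=1.19796 >1
  x=-2.934: |R|=1.06745 >1
Stable set (-2.8000, 0).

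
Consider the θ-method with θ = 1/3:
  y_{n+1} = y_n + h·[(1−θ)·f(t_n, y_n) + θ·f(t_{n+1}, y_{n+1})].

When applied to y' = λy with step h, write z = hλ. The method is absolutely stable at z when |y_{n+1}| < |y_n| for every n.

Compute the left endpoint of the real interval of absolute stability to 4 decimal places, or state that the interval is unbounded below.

With y'=λy (z=hλ):
  y_{n+1} = y_n + z·[2/3·y_n + 1/3·y_{n+1}] ⇒ (1 − 1/3z)y_{n+1} = (1 + 2/3z)y_n
  so R(z) = (1 + 2/3z)/(1 − 1/3z).

Need |R(x)|<1, x<0.
x=-0.97: |R|=0.2670
R=−1: 1+2/3x = −1+1/3x ⇒ -1/3x=2 ⇒ x=2/(-1/3)=-6.0000
Confirm numerically:
  x=-4.031: |R|=0.71995 <1
  x=-3.326: |R|=0.57730 <1
  x=-2.805: |R|=0.44961 <1
  x=-2.744: |R|=0.43315 <1
  x=-6.575: |R|=1.06005 >1
  x=-6.085: |R|=1.00936 >1
Stable set (-6.0000, 0).

z* = -6.0000.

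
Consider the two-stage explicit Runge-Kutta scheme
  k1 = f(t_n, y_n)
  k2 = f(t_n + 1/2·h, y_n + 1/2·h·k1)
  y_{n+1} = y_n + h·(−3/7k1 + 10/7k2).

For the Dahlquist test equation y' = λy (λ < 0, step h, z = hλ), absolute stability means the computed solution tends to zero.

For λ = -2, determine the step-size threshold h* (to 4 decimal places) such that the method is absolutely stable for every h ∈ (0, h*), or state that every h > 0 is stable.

(-1.4000,0); λ=-2 ⇒ h* = (7/5)/2 = 0.7000.

Set f=λy, z=hλ:
  k1=λy_n ⇒ h·k1=z·y_n;  k2=λ(1+1/2z)y_n ⇒ h·k2=z(1+1/2z)y_n
  y_{n+1}/y_n = 1 − 3/7z + 10/7z(1+1/2z) = 1 + z + 5/7z²
  R(z) = 1 + z + 5/7z².

Need |R(x)|<1, x<0.
x=-1.79: |R|=1.4986
R=1: x+5/7x²=0 ⇒ x=−7/5=-1.4000; min R=1−1/(4·5/7)=0.6500>−1
Confirm numerically:
  x=-1.308: |R|=0.91405 <1
  x=-0.863: |R|=0.66898 <1
  x=-0.764: |R|=0.65293 <1
  x=-1.572: |R|=1.19313 >1
  x=-1.459: |R|=1.06149 >1
Stable set (-1.4000, 0).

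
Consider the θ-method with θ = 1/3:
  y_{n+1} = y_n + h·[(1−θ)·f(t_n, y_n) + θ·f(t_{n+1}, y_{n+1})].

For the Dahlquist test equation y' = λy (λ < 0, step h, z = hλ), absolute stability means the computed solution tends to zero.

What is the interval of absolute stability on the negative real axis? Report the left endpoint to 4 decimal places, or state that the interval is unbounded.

On y'=λy, z=hλ:
  y_{n+1} = y_n + z·[2/3·y_n + 1/3·y_{n+1}] ⇒ (1 − 1/3z)y_{n+1} = (1 + 2/3z)y_n
  R(z) = (1 + 2/3z)/(1 − 1/3z).

Boundary: |R(x)|=1, x<0.
x=-0.62: |R|=0.4862
R=−1: 1+2/3x = −1+1/3x ⇒ -1/3x=2 ⇒ x=2/(-1/3)=-6.0000
Confirm numerically:
  x=-5.979: |R|=0.99766 <1
  x=-5.740: |R|=0.97025 <1
  x=-3.995: |R|=0.71337 <1
  x=-6.387: |R|=1.04123 >1
  x=-6.115: |R|=1.01262 >1
Stable set (-6.0000, 0).

z∈(-6.0000,0).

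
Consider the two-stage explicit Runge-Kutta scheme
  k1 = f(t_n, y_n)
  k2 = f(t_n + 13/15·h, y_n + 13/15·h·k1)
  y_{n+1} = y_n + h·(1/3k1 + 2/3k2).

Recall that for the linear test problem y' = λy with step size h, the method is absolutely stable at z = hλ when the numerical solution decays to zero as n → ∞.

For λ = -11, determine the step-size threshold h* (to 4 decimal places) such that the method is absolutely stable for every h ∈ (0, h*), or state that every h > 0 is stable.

On y'=λy, z=hλ:
  k1=λy_n ⇒ h·k1=z·y_n;  k2=λ(1+13/15z)y_n ⇒ h·k2=z(1+13/15z)y_n
  y_{n+1}/y_n = 1 + 1/3z + 2/3z(1+13/15z) = 1 + z + 26/45z²
  ⇒ R(z) = 1 + z + 26/45z².

Find x<0 with |R(x)|<1.
x=-1.13: |R|=0.6078
R=1: x+26/45x²=0 ⇒ x=−45/26=-1.7308; min R=1−1/(4·26/45)=0.5673>−1
Confirm numerically:
  x=-1.372: |R|=0.71560 <1
  x=-0.784: |R|=0.57113 <1
  x=-0.765: |R|=0.57313 <1
  x=-2.305: |R|=1.76475 >1
  x=-2.038: |R|=1.36177 >1
  x=-1.829: |R|=1.10381 >1
So |R|<1 on (-1.7308, 0).

(-1.7308,0); λ=-11 ⇒ h* = (45/26)/11 = 0.1573.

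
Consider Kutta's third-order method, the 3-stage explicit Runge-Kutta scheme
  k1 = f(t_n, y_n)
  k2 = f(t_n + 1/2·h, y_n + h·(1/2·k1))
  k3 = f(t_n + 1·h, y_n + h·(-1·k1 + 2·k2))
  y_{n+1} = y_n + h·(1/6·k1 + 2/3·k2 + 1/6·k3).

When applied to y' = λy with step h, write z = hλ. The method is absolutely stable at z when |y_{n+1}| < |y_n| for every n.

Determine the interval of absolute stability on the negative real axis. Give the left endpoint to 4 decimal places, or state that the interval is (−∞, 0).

With y'=λy (z=hλ):
  order 3, 3-stage ⇒ R(z)=1+z+z^2/2+z^3/6
  (e.g. R(-0.81)=0.42948, |R|=0.42948)

Find x<0 with |R(x)|<1.
x=-0.81: |R|=0.4295
|R(-1.1)|=0.2832 |R(-0.92)|=0.3734 |R(-0.85)|=0.4089
Bisect:
  x_lo=-2.9610 |R|=1.9040  x_hi=-0.3151 |R|=0.7293
  mid=-1.63804 |R|=0.02898 →hi
  mid=-2.29952 |R|=0.68219 →hi
  mid=-2.63026 |R|=1.20394 →lo
  mid=-2.46489 |R|=0.92303 →hi
  mid=-2.54758 |R|=1.05819 →lo
  mid=-2.50623 |R|=0.98933 →hi
  mid=-2.52691 |R|=1.02343 →lo
  mid=-2.51657 |R|=1.00630 →lo
  ...
  [-2.51286,-2.51269] ⇒ x*=-2.5127
So |R|<1 on (-2.5127, 0).

z∈(-2.5127,0).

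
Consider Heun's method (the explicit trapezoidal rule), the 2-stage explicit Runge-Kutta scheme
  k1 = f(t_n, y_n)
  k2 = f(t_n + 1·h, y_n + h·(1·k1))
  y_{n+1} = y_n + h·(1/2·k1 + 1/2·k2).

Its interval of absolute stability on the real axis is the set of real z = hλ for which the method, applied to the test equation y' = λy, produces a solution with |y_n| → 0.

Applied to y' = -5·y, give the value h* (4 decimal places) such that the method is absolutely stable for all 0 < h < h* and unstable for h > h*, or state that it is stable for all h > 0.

(-2.0000,0); λ=-5 ⇒ h* = 0.4000.

With y'=λy (z=hλ):
  order 2, 2-stage ⇒ R(z)=1+z+z^2/2
  (e.g. R(-1.34)=0.55780, |R|=0.55780)

Need |R(x)|<1, x<0.
x=-1.34: |R|=0.5578
|R(-1.78)|=0.8042 |R(-1.55)|=0.6513 |R(-0.5)|=0.6250
Bisect:
  x_lo=-2.7325 |R|=2.0008  x_hi=-0.3967 |R|=0.6820
  mid=-1.56461 |R|=0.65939 →hi
  mid=-2.14858 |R|=1.15961 →lo
  mid=-1.85659 |R|=0.86688 →hi
  mid=-2.00259 |R|=1.00259 →lo
  mid=-1.92959 |R|=0.93207 →hi
  mid=-1.96609 |R|=0.96666 →hi
  mid=-1.98434 |R|=0.98446 →hi
  mid=-1.99346 |R|=0.99348 →hi
  mid=-1.99802 |R|=0.99802 →hi
  ...
  [-2.00002,-1.99988] ⇒ x*=-2.0000
So |R|<1 on (-2.0000, 0).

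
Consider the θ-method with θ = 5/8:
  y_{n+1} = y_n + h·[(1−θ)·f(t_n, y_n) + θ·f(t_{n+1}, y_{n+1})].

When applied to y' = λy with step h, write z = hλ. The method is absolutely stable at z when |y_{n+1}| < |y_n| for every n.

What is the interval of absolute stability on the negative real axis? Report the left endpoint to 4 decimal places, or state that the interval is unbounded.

With y'=λy (z=hλ):
  y_{n+1} = y_n + z·[3/8·y_n + 5/8·y_{n+1}] ⇒ (1 − 5/8z)y_{n+1} = (1 + 3/8z)y_n
  R(z) = (1 + 3/8z)/(1 − 5/8z).

Need |R(x)|<1, x<0.
x=-1.68: |R|=0.1805
x=-2: |R|=0.1111
x=-10: |R|=0.3793
x=-100: |R|=0.5748
θ=5/8≥1/2 ⇒ |1+3/8x|<|1−5/8x| ∀x<0 ⇒ interval (−∞,0).

(−∞, 0) — no finite endpoint.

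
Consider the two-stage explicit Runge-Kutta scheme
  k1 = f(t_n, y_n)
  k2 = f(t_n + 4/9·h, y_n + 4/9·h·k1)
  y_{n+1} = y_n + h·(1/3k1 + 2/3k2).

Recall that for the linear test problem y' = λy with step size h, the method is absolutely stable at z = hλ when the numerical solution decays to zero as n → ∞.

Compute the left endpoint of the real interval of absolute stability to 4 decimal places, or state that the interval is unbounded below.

Test eqn y'=λy, z=hλ:
  k1=λy_n ⇒ h·k1=z·y_n;  k2=λ(1+4/9z)y_n ⇒ h·k2=z(1+4/9z)y_n
  y_{n+1}/y_n = 1 + 1/3z + 2/3z(1+4/9z) = 1 + z + 8/27z²
  ⇒ R(z) = 1 + z + 8/27z².

Find x<0 with |R(x)|<1.
x=-1.76: |R|=0.1578
R=1: x+8/27x²=0 ⇒ x=−27/8=-3.3750; min R=1−1/(4·8/27)=0.1562>−1
Confirm numerically:
  x=-3.063: |R|=0.71684 <1
  x=-2.625: |R|=0.41667 <1
  x=-2.105: |R|=0.20790 <1
  x=-1.537: |R|=0.16296 <1
  x=-3.914: |R|=1.62508 >1
  x=-3.509: |R|=1.13932 >1
So |R|<1 on (-3.3750, 0).

z* = -3.3750.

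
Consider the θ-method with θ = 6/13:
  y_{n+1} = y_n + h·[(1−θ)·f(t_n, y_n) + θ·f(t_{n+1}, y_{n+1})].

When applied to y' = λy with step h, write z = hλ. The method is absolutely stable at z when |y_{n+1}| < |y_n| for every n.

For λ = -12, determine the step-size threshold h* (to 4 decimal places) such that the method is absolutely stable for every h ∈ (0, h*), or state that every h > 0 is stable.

With y'=λy (z=hλ):
  y_{n+1} = y_n + z·[7/13·y_n + 6/13·y_{n+1}] ⇒ (1 − 6/13z)y_{n+1} = (1 + 7/13z)y_n
  Hence R(z) = (1 + 7/13z)/(1 − 6/13z).

Solve |R(x)|<1 on ℝ⁻.
x=-1.03: |R|=0.3019
R=−1: 1+7/13x = −1+6/13x ⇒ -1/13x=2 ⇒ x=2/(-1/13)=-26.0000
Confirm numerically:
  x=-23.832: |R|=0.98610 <1
  x=-23.102: |R|=0.98089 <1
  x=-16.442: |R|=0.91439 <1
  x=-15.198: |R|=0.89632 <1
  x=-26.417: |R|=1.00243 >1
  x=-26.285: |R|=1.00167 >1
  x=-26.194: |R|=1.00114 >1
Stable set (-26.0000, 0).

(-26.0000,0); λ=-12 ⇒ h* = (26)/12 = 2.1667.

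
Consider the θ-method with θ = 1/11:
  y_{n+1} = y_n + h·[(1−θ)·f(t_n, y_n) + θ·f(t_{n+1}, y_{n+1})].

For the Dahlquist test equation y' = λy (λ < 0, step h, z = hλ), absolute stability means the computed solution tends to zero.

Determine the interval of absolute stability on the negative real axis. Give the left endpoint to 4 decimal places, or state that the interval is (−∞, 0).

With y'=λy (z=hλ):
  y_{n+1} = y_n + z·[10/11·y_n + 1/11·y_{n+1}] ⇒ (1 − 1/11z)y_{n+1} = (1 + 10/11z)y_n
  ⇒ R(z) = (1 + 10/11z)/(1 − 1/11z).

Boundary: |R(x)|=1, x<0.
x=-1.36: |R|=0.2104
R=−1: 1+10/11x = −1+1/11x ⇒ -9/11x=2 ⇒ x=2/(-9/11)=-2.4444
Confirm numerically:
  x=-2.353: |R|=0.93837 <1
  x=-2.065: |R|=0.73861 <1
  x=-0.992: |R|=0.09006 <1
  x=-2.939: |R|=1.31932 >1
  x=-2.920: |R|=1.30747 >1
  x=-2.581: |R|=1.09049 >1
Stable set (-2.4444, 0).

z∈(-2.4444,0).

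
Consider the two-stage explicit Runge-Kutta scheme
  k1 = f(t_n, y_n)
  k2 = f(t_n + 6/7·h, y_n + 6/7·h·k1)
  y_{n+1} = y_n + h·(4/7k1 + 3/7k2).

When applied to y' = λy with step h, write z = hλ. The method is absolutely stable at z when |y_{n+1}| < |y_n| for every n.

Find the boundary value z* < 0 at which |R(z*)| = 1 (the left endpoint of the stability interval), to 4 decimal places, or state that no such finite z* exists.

Set f=λy, z=hλ:
  k1=λy_n ⇒ h·k1=z·y_n;  k2=λ(1+6/7z)y_n ⇒ h·k2=z(1+6/7z)y_n
  y_{n+1}/y_n = 1 + 4/7z + 3/7z(1+6/7z) = 1 + z + 18/49z²
  R(z) = 1 + z + 18/49z².

Solve |R(x)|<1 on ℝ⁻.
x=-0.81: |R|=0.4310
R=1: x+18/49x²=0 ⇒ x=−49/18=-2.7222; min R=1−1/(4·18/49)=0.3194>−1
Confirm numerically:
  x=-2.619: |R|=0.90069 <1
  x=-1.839: |R|=0.40334 <1
  x=-1.805: |R|=0.39183 <1
  x=-1.447: |R|=0.32215 <1
  x=-2.879: |R|=1.16581 >1
  x=-2.834: |R|=1.11637 >1
  x=-2.777: |R|=1.05588 >1
Interval (-2.7222, 0).

z* = -2.7222.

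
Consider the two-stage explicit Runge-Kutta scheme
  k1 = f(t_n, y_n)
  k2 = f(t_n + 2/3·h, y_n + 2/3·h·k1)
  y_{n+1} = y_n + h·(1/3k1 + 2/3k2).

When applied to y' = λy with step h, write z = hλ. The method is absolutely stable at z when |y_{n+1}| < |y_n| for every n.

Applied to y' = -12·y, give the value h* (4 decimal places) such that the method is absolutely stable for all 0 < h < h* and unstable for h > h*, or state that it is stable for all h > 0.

(-2.2500,0); λ=-12 ⇒ h* = (9/4)/12 = 0.1875.

With y'=λy (z=hλ):
  k1=λy_n ⇒ h·k1=z·y_n;  k2=λ(1+2/3z)y_n ⇒ h·k2=z(1+2/3z)y_n
  y_{n+1}/y_n = 1 + 1/3z + 2/3z(1+2/3z) = 1 + z + 4/9z²
  Hence R(z) = 1 + z + 4/9z².

Solve |R(x)|<1 on ℝ⁻.
x=-1.19: |R|=0.4394
R=1: x+4/9x²=0 ⇒ x=−9/4=-2.2500; min R=1−1/(4·4/9)=0.4375>−1
Confirm numerically:
  x=-1.735: |R|=0.60288 <1
  x=-1.556: |R|=0.52006 <1
  x=-1.396: |R|=0.47014 <1
  x=-1.201: |R|=0.44007 <1
  x=-2.723: |R|=1.57244 >1
  x=-2.466: |R|=1.23674 >1
So |R|<1 on (-2.2500, 0).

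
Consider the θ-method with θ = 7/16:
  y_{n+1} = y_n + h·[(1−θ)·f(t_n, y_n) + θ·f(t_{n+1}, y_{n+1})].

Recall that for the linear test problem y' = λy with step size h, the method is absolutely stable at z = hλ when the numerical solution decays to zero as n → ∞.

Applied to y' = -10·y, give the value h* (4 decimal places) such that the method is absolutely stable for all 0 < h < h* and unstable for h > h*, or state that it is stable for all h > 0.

(-16.0000,0); λ=-10 ⇒ h* = (16)/10 = 1.6000.

On y'=λy, z=hλ:
  y_{n+1} = y_n + z·[9/16·y_n + 7/16·y_{n+1}] ⇒ (1 − 7/16z)y_{n+1} = (1 + 9/16z)y_n
  so R(z) = (1 + 9/16z)/(1 − 7/16z).

Find x<0 with |R(x)|<1.
x=-0.57: |R|=0.5438
R=−1: 1+9/16x = −1+7/16x ⇒ -1/8x=2 ⇒ x=2/(-1/8)=-16.0000
Confirm numerically:
  x=-14.366: |R|=0.97196 <1
  x=-13.180: |R|=0.94790 <1
  x=-9.309: |R|=0.83512 <1
  x=-6.952: |R|=0.72015 <1
  x=-16.321: |R|=1.00493 >1
  x=-16.317: |R|=1.00487 >1
  x=-16.292: |R|=1.00449 >1
Stable set (-16.0000, 0).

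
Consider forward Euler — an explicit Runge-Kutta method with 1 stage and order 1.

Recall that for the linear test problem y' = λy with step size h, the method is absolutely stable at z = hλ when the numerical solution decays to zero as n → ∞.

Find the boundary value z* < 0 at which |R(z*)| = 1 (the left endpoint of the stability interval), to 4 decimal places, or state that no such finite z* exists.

left endpoint -2.0000.

Test eqn y'=λy, z=hλ:
  order 1, 1-stage ⇒ R(z)=1+z
  (e.g. R(-0.69)=0.31000, |R|=0.31000)

Solve |R(x)|<1 on ℝ⁻.
x=-0.69: |R|=0.3100
|R(-1.36)|=0.3600 |R(-1.35)|=0.3500 |R(-0.52)|=0.4800
Bisect:
  x_lo=-2.3209 |R|=1.3209  x_hi=-0.1101 |R|=0.8899
  mid=-1.21552 |R|=0.21552 →hi
  mid=-1.76821 |R|=0.76821 →hi
  mid=-2.04456 |R|=1.04456 →lo
  mid=-1.90638 |R|=0.90638 →hi
  mid=-1.97547 |R|=0.97547 →hi
  mid=-2.01001 |R|=1.01001 →lo
  mid=-1.99274 |R|=0.99274 →hi
  mid=-2.00138 |R|=1.00138 →lo
  mid=-1.99706 |R|=0.99706 →hi
  ...
  [-2.00003,-1.99989] ⇒ x*=-2.0000
So |R|<1 on (-2.0000, 0).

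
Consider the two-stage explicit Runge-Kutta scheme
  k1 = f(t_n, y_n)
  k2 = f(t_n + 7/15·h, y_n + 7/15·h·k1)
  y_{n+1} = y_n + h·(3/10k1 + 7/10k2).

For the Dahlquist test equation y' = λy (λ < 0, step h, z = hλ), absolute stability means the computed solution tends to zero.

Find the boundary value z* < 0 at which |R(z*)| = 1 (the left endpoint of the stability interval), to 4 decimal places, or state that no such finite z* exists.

z* = -3.0612.

Set f=λy, z=hλ:
  k1=λy_n ⇒ h·k1=z·y_n;  k2=λ(1+7/15z)y_n ⇒ h·k2=z(1+7/15z)y_n
  y_{n+1}/y_n = 1 + 3/10z + 7/10z(1+7/15z) = 1 + z + 49/150z²
  Hence R(z) = 1 + z + 49/150z².

Need |R(x)|<1, x<0.
x=-0.62: |R|=0.5056
R=1: x+49/150x²=0 ⇒ x=−150/49=-3.0612; min R=1−1/(4·49/150)=0.2347>−1
Confirm numerically:
  x=-1.725: |R|=0.24704 <1
  x=-1.437: |R|=0.23756 <1
  x=-1.409: |R|=0.23953 <1
  x=-3.570: |R|=1.59333 >1
  x=-3.539: |R|=1.55234 >1
So |R|<1 on (-3.0612, 0).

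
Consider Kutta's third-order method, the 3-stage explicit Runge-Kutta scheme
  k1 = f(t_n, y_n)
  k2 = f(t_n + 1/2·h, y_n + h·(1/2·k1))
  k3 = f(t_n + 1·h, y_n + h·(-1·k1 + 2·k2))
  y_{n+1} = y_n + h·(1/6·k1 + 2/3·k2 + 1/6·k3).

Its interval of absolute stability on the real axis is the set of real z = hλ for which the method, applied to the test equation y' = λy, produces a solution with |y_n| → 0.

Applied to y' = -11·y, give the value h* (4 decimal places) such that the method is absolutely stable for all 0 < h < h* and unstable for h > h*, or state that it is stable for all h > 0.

Test eqn y'=λy, z=hλ:
  order 3, 3-stage ⇒ R(z)=1+z+z^2/2+z^3/6
  (e.g. R(-1.01)=0.32833, |R|=0.32833)

Solve |R(x)|<1 on ℝ⁻.
x=-1.01: |R|=0.3283
|R(-1.64)|=0.0304 |R(-1.41)|=0.1168 |R(-0.71)|=0.4824
Bisect:
  x_lo=-3.3117 |R|=2.8814  x_hi=-0.1142 |R|=0.8921
  mid=-1.71295 |R|=0.08354 →hi
  mid=-2.51232 |R|=0.99930 →hi
  mid=-2.91200 |R|=1.78764 →lo
  mid=-2.71216 |R|=1.35928 →lo
  mid=-2.61224 |R|=1.17124 →lo
  mid=-2.56228 |R|=1.08332 →lo
  mid=-2.53730 |R|=1.04083 →lo
  mid=-2.52481 |R|=1.01995 →lo
  mid=-2.51856 |R|=1.00959 →lo
  mid=-2.51544 |R|=1.00444 →lo
  ...
  [-2.51290,-2.51271] ⇒ x*=-2.5127
So |R|<1 on (-2.5127, 0).

(-2.5127,0); λ=-11 ⇒ h* = 0.2284.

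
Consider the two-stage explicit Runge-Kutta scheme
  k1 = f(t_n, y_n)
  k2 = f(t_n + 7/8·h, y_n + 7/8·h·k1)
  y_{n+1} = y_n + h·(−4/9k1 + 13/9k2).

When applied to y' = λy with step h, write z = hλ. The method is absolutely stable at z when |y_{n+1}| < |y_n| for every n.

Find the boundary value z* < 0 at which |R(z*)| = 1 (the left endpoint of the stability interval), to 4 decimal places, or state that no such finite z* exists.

left endpoint -0.7912.

On y'=λy, z=hλ:
  k1=λy_n ⇒ h·k1=z·y_n;  k2=λ(1+7/8z)y_n ⇒ h·k2=z(1+7/8z)y_n
  y_{n+1}/y_n = 1 − 4/9z + 13/9z(1+7/8z) = 1 + z + 91/72z²
  R(z) = 1 + z + 91/72z².

Find x<0 with |R(x)|<1.
x=-1.48: |R|=2.2884
R=1: x+91/72x²=0 ⇒ x=−72/91=-0.7912; min R=1−1/(4·91/72)=0.8022>−1
Confirm numerically:
  x=-0.553: |R|=0.83351 <1
  x=-0.490: |R|=0.81346 <1
  x=-0.443: |R|=0.80504 <1
  x=-0.413: |R|=0.80258 <1
  x=-1.063: |R|=1.36516 >1
  x=-0.952: |R|=1.19347 >1
  x=-0.920: |R|=1.14976 >1
So |R|<1 on (-0.7912, 0).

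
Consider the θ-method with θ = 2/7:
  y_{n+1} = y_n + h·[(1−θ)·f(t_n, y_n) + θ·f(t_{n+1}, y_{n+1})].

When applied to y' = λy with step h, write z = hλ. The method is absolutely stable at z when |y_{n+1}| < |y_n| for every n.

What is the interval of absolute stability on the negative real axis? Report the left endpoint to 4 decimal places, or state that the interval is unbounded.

On y'=λy, z=hλ:
  y_{n+1} = y_n + z·[5/7·y_n + 2/7·y_{n+1}] ⇒ (1 − 2/7z)y_{n+1} = (1 + 5/7z)y_n
  Hence R(z) = (1 + 5/7z)/(1 − 2/7z).

Boundary: |R(x)|=1, x<0.
x=-1.73: |R|=0.1577
R=−1: 1+5/7x = −1+2/7x ⇒ -3/7x=2 ⇒ x=2/(-3/7)=-4.6667
Confirm numerically:
  x=-4.641: |R|=0.99527 <1
  x=-2.623: |R|=0.49935 <1
  x=-2.022: |R|=0.28160 <1
  x=-5.205: |R|=1.09276 >1
  x=-5.112: |R|=1.07757 >1
  x=-4.957: |R|=1.05150 >1
Interval (-4.6667, 0).

(-4.6667, 0).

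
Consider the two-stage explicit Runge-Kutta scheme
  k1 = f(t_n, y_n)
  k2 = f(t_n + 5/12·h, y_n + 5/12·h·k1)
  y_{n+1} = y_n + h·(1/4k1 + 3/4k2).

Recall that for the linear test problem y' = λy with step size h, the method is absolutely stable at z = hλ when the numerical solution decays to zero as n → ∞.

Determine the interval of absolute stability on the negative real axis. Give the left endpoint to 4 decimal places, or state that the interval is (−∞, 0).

With y'=λy (z=hλ):
  k1=λy_n ⇒ h·k1=z·y_n;  k2=λ(1+5/12z)y_n ⇒ h·k2=z(1+5/12z)y_n
  y_{n+1}/y_n = 1 + 1/4z + 3/4z(1+5/12z) = 1 + z + 5/16z²
  R(z) = 1 + z + 5/16z².

Solve |R(x)|<1 on ℝ⁻.
x=-1.27: |R|=0.2340
R=1: x+5/16x²=0 ⇒ x=−16/5=-3.2000; min R=1−1/(4·5/16)=0.2000>−1
Confirm numerically:
  x=-2.783: |R|=0.63734 <1
  x=-2.427: |R|=0.41373 <1
  x=-1.602: |R|=0.20000 <1
  x=-3.756: |R|=1.65260 >1
  x=-3.276: |R|=1.07780 >1
Interval (-3.2000, 0).

z∈(-3.2000,0).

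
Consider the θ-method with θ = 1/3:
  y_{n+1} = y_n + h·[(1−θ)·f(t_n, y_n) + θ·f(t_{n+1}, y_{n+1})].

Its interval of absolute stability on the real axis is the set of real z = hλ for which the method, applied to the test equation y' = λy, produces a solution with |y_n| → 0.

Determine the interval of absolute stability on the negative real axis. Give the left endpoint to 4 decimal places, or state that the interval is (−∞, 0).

(-6.0000, 0).

With y'=λy (z=hλ):
  y_{n+1} = y_n + z·[2/3·y_n + 1/3·y_{n+1}] ⇒ (1 − 1/3z)y_{n+1} = (1 + 2/3z)y_n
  ⇒ R(z) = (1 + 2/3z)/(1 − 1/3z).

Boundary: |R(x)|=1, x<0.
x=-1.61: |R|=0.0477
R=−1: 1+2/3x = −1+1/3x ⇒ -1/3x=2 ⇒ x=2/(-1/3)=-6.0000
Confirm numerically:
  x=-5.767: |R|=0.97342 <1
  x=-5.339: |R|=0.92073 <1
  x=-4.122: |R|=0.73631 <1
  x=-3.937: |R|=0.70261 <1
  x=-6.472: |R|=1.04983 >1
  x=-6.134: |R|=1.01467 >1
Interval (-6.0000, 0).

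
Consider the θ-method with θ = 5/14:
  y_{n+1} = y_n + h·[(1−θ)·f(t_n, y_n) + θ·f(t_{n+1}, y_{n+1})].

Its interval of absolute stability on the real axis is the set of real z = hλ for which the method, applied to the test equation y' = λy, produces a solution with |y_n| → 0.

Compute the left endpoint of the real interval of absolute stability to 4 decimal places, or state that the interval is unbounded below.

On y'=λy, z=hλ:
  y_{n+1} = y_n + z·[9/14·y_n + 5/14·y_{n+1}] ⇒ (1 − 5/14z)y_{n+1} = (1 + 9/14z)y_n
  R(z) = (1 + 9/14z)/(1 − 5/14z).

Boundary: |R(x)|=1, x<0.
x=-0.79: |R|=0.3838
R=−1: 1+9/14x = −1+5/14x ⇒ -2/7x=2 ⇒ x=2/(-2/7)=-7.0000
Confirm numerically:
  x=-6.047: |R|=0.91382 <1
  x=-5.454: |R|=0.85016 <1
  x=-4.208: |R|=0.68128 <1
  x=-4.143: |R|=0.67081 <1
  x=-7.569: |R|=1.04390 >1
  x=-7.094: |R|=1.00760 >1
Interval (-7.0000, 0).

left endpoint -7.0000.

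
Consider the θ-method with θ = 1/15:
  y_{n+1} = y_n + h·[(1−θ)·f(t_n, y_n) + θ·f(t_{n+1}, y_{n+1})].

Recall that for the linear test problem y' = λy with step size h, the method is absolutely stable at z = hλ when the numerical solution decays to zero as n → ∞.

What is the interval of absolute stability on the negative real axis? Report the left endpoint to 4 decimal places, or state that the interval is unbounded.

Set f=λy, z=hλ:
  y_{n+1} = y_n + z·[14/15·y_n + 1/15·y_{n+1}] ⇒ (1 − 1/15z)y_{n+1} = (1 + 14/15z)y_n
  R(z) = (1 + 14/15z)/(1 − 1/15z).

Need |R(x)|<1, x<0.
x=-1.67: |R|=0.5027
R=−1: 1+14/15x = −1+1/15x ⇒ -13/15x=2 ⇒ x=2/(-13/15)=-2.3077
Confirm numerically:
  x=-2.092: |R|=0.83595 <1
  x=-1.938: |R|=0.71626 <1
  x=-1.822: |R|=0.62466 <1
  x=-2.775: |R|=1.34177 >1
  x=-2.559: |R|=1.18606 >1
Interval (-2.3077, 0).

(-2.3077, 0).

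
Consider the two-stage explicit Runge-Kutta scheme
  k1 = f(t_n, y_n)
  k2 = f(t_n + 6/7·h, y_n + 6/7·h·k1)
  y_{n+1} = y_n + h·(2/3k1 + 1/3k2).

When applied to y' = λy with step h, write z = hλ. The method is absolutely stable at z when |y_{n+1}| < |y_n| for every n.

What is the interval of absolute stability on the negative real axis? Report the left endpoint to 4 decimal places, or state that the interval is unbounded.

Test eqn y'=λy, z=hλ:
  k1=λy_n ⇒ h·k1=z·y_n;  k2=λ(1+6/7z)y_n ⇒ h·k2=z(1+6/7z)y_n
  y_{n+1}/y_n = 1 + 2/3z + 1/3z(1+6/7z) = 1 + z + 2/7z²
  Hence R(z) = 1 + z + 2/7z².

Boundary: |R(x)|=1, x<0.
x=-0.45: |R|=0.6079
R=1: x+2/7x²=0 ⇒ x=−7/2=-3.5000; min R=1−1/(4·2/7)=0.1250>−1
Confirm numerically:
  x=-3.463: |R|=0.96339 <1
  x=-3.070: |R|=0.62283 <1
  x=-2.301: |R|=0.21174 <1
  x=-1.569: |R|=0.13436 <1
  x=-4.059: |R|=1.64828 >1
  x=-3.935: |R|=1.48906 >1
  x=-3.732: |R|=1.24738 >1
Interval (-3.5000, 0).

(-3.5000, 0).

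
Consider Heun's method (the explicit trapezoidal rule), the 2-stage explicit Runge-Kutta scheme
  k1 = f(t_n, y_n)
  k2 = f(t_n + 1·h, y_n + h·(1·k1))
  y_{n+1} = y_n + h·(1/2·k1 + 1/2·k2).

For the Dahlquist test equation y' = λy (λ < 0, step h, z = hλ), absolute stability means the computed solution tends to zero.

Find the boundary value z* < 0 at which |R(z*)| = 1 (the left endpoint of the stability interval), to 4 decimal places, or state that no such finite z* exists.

z* = -2.0000.

Test eqn y'=λy, z=hλ:
  order 2, 2-stage ⇒ R(z)=1+z+z^2/2
  (e.g. R(-0.54)=0.60580, |R|=0.60580)

Solve |R(x)|<1 on ℝ⁻.
x=-0.54: |R|=0.6058
|R(-1.94)|=0.9418 |R(-0.84)|=0.5128 |R(-0.55)|=0.6013
Bisect:
  x_lo=-2.6212 |R|=1.8142  x_hi=-0.0563 |R|=0.9453
  mid=-1.33876 |R|=0.55738 →hi
  mid=-1.98000 |R|=0.98020 →hi
  mid=-2.30062 |R|=1.34581 →lo
  mid=-2.14031 |R|=1.15016 →lo
  mid=-2.06016 |R|=1.06197 →lo
  mid=-2.02008 |R|=1.02028 →lo
  mid=-2.00004 |R|=1.00004 →lo
  mid=-1.99002 |R|=0.99007 →hi
  mid=-1.99503 |R|=0.99504 →hi
  mid=-1.99754 |R|=0.99754 →hi
  ...
  [-2.00004,-1.99988] ⇒ x*=-2.0000
Stable set (-2.0000, 0).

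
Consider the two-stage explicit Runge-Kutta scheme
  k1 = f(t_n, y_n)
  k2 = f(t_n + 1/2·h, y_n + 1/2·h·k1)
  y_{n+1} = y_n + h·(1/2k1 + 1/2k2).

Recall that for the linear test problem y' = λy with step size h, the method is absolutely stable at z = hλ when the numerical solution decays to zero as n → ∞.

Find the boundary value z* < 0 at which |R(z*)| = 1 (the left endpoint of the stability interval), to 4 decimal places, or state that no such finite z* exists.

With y'=λy (z=hλ):
  k1=λy_n ⇒ h·k1=z·y_n;  k2=λ(1+1/2z)y_n ⇒ h·k2=z(1+1/2z)y_n
  y_{n+1}/y_n = 1 + 1/2z + 1/2z(1+1/2z) = 1 + z + 1/4z²
  Hence R(z) = 1 + z + 1/4z².

Boundary: |R(x)|=1, x<0.
x=-1.49: |R|=0.0650
R=1: x+1/4x²=0 ⇒ x=−4=-4.0000; min R=1−1/(4·1/4)=0.0000>−1
Confirm numerically:
  x=-3.884: |R|=0.88736 <1
  x=-3.639: |R|=0.67158 <1
  x=-3.109: |R|=0.30747 <1
  x=-1.993: |R|=0.00001 <1
  x=-4.375: |R|=1.41016 >1
  x=-4.364: |R|=1.39712 >1
  x=-4.234: |R|=1.24769 >1
So |R|<1 on (-4.0000, 0).

z* = -4.0000.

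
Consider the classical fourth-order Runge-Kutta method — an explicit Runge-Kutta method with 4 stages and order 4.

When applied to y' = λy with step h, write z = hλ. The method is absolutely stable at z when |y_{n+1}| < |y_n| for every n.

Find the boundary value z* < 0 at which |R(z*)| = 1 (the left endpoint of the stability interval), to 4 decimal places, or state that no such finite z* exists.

On y'=λy, z=hλ:
  order 4, 4-stage ⇒ R(z)=1+z+z^2/2+z^3/6+z^4/24
  (e.g. R(-0.57)=0.56598, |R|=0.56598)

Need |R(x)|<1, x<0.
x=-0.57: |R|=0.5660
|R(-2.69)|=0.8656 |R(-1.91)|=0.3073 |R(-0.63)|=0.5333
Bisect:
  x_lo=-3.6602 |R|=3.3441  x_hi=-0.3529 |R|=0.7027
  mid=-2.00654 |R|=0.33553 →hi
  mid=-2.83337 |R|=1.07493 →lo
  mid=-2.41995 |R|=0.57514 →hi
  mid=-2.62666 |R|=0.78601 →hi
  mid=-2.73001 |R|=0.91980 →hi
  mid=-2.78169 |R|=0.99458 →hi
  mid=-2.80753 |R|=1.03405 →lo
  mid=-2.79461 |R|=1.01414 →lo
  mid=-2.78815 |R|=1.00432 →lo
  ...
  [-2.78532,-2.78512] ⇒ x*=-2.7853
So |R|<1 on (-2.7853, 0).

left endpoint -2.7853.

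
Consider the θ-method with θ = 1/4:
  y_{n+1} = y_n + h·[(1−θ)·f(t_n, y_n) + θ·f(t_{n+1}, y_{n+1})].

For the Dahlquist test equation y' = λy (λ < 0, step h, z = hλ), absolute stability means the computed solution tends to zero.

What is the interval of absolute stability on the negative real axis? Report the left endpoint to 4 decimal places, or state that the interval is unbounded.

Test eqn y'=λy, z=hλ:
  y_{n+1} = y_n + z·[3/4·y_n + 1/4·y_{n+1}] ⇒ (1 − 1/4z)y_{n+1} = (1 + 3/4z)y_n
  so R(z) = (1 + 3/4z)/(1 − 1/4z).

Need |R(x)|<1, x<0.
x=-0.81: |R|=0.3264
R=−1: 1+3/4x = −1+1/4x ⇒ -1/2x=2 ⇒ x=2/(-1/2)=-4.0000
Confirm numerically:
  x=-3.971: |R|=0.99272 <1
  x=-2.565: |R|=0.56283 <1
  x=-1.696: |R|=0.19101 <1
  x=-4.488: |R|=1.11499 >1
  x=-4.379: |R|=1.09046 >1
  x=-4.029: |R|=1.00722 >1
Interval (-4.0000, 0).

(-4.0000, 0).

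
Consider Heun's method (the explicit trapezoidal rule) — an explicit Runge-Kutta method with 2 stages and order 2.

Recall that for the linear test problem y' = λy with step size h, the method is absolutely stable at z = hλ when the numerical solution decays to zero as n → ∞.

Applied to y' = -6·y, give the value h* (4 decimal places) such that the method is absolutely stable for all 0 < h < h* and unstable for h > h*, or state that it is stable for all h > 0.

(-2.0000,0); λ=-6 ⇒ h* = 0.3333.

Test eqn y'=λy, z=hλ:
  order 2, 2-stage ⇒ R(z)=1+z+z^2/2
  (e.g. R(-1.8)=0.82000, |R|=0.82000)

Need |R(x)|<1, x<0.
x=-1.8: |R|=0.8200
|R(-1.93)|=0.9325 |R(-0.83)|=0.5145 |R(-0.63)|=0.5684
Bisect:
  x_lo=-2.5524 |R|=1.7049  x_hi=-0.3437 |R|=0.7154
  mid=-1.44802 |R|=0.60036 →hi
  mid=-2.00019 |R|=1.00019 →lo
  mid=-1.72410 |R|=0.76216 →hi
  mid=-1.86214 |R|=0.87165 →hi
  mid=-1.93116 |R|=0.93353 →hi
  mid=-1.96568 |R|=0.96626 →hi
  mid=-1.98293 |R|=0.98308 →hi
  mid=-1.99156 |R|=0.99159 →hi
  mid=-1.99587 |R|=0.99588 →hi
  ...
  [-2.00005,-1.99992] ⇒ x*=-2.0000
Stable set (-2.0000, 0).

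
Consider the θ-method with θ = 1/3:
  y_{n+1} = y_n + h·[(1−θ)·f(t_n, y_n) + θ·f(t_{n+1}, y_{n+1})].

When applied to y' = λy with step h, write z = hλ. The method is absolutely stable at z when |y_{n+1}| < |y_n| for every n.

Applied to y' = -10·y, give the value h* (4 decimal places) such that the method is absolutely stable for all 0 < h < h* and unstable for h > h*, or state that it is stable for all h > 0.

On y'=λy, z=hλ:
  y_{n+1} = y_n + z·[2/3·y_n + 1/3·y_{n+1}] ⇒ (1 − 1/3z)y_{n+1} = (1 + 2/3z)y_n
  R(z) = (1 + 2/3z)/(1 − 1/3z).

Need |R(x)|<1, x<0.
x=-0.96: |R|=0.2727
R=−1: 1+2/3x = −1+1/3x ⇒ -1/3x=2 ⇒ x=2/(-1/3)=-6.0000
Confirm numerically:
  x=-5.671: |R|=0.96206 <1
  x=-3.943: |R|=0.70373 <1
  x=-3.902: |R|=0.69603 <1
  x=-3.369: |R|=0.58691 <1
  x=-6.473: |R|=1.04993 >1
  x=-6.279: |R|=1.03007 >1
So |R|<1 on (-6.0000, 0).

(-6.0000,0); λ=-10 ⇒ h* = (6)/10 = 0.6000.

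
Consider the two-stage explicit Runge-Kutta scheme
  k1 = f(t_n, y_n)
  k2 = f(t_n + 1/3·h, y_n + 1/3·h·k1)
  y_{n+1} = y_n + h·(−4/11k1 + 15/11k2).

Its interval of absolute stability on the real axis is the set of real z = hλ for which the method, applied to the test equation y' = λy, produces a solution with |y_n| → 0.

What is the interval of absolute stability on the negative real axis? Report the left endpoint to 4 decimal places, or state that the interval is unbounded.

(-2.2000, 0).

Set f=λy, z=hλ:
  k1=λy_n ⇒ h·k1=z·y_n;  k2=λ(1+1/3z)y_n ⇒ h·k2=z(1+1/3z)y_n
  y_{n+1}/y_n = 1 − 4/11z + 15/11z(1+1/3z) = 1 + z + 5/11z²
  ⇒ R(z) = 1 + z + 5/11z².

Need |R(x)|<1, x<0.
x=-0.4: |R|=0.6727
R=1: x+5/11x²=0 ⇒ x=−11/5=-2.2000; min R=1−1/(4·5/11)=0.4500>−1
Confirm numerically:
  x=-2.073: |R|=0.88033 <1
  x=-1.164: |R|=0.45186 <1
  x=-1.150: |R|=0.45114 <1
  x=-1.051: |R|=0.45109 <1
  x=-2.561: |R|=1.42024 >1
  x=-2.354: |R|=1.16478 >1
Stable set (-2.2000, 0).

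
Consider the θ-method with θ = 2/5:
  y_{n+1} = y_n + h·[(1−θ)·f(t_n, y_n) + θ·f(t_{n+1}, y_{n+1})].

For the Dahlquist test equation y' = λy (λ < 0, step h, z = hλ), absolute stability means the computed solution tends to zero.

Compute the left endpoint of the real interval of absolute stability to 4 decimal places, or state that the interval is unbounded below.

Test eqn y'=λy, z=hλ:
  y_{n+1} = y_n + z·[3/5·y_n + 2/5·y_{n+1}] ⇒ (1 − 2/5z)y_{n+1} = (1 + 3/5z)y_n
  Hence R(z) = (1 + 3/5z)/(1 − 2/5z).

Boundary: |R(x)|=1, x<0.
x=-0.63: |R|=0.4968
R=−1: 1+3/5x = −1+2/5x ⇒ -1/5x=2 ⇒ x=2/(-1/5)=-10.0000
Confirm numerically:
  x=-8.268: |R|=0.91958 <1
  x=-8.192: |R|=0.91545 <1
  x=-4.183: |R|=0.56479 <1
  x=-10.529: |R|=1.02030 >1
  x=-10.360: |R|=1.01400 >1
  x=-10.227: |R|=1.00892 >1
So |R|<1 on (-10.0000, 0).

left endpoint -10.0000.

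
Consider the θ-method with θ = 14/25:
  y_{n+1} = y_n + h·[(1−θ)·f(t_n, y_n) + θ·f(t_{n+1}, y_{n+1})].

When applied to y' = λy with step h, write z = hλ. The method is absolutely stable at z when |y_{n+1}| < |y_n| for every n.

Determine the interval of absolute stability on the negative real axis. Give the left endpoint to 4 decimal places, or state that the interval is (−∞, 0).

With y'=λy (z=hλ):
  y_{n+1} = y_n + z·[11/25·y_n + 14/25·y_{n+1}] ⇒ (1 − 14/25z)y_{n+1} = (1 + 11/25z)y_n
  so R(z) = (1 + 11/25z)/(1 − 14/25z).

Need |R(x)|<1, x<0.
x=-1.3: |R|=0.2477
x=-2: |R|=0.0566
x=-10: |R|=0.5152
x=-100: |R|=0.7544
θ=14/25≥1/2 ⇒ |1+11/25x|<|1−14/25x| ∀x<0 ⇒ unbounded interval.

(−∞, 0) — no finite endpoint.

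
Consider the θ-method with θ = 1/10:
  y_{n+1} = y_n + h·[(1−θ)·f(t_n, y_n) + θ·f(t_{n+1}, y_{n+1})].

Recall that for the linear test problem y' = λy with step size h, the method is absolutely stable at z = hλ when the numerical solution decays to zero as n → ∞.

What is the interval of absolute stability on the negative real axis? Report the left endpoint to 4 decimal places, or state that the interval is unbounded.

z∈(-2.5000,0).

Set f=λy, z=hλ:
  y_{n+1} = y_n + z·[9/10·y_n + 1/10·y_{n+1}] ⇒ (1 − 1/10z)y_{n+1} = (1 + 9/10z)y_n
  so R(z) = (1 + 9/10z)/(1 − 1/10z).

Find x<0 with |R(x)|<1.
x=-1.55: |R|=0.3420
R=−1: 1+9/10x = −1+1/10x ⇒ -4/5x=2 ⇒ x=2/(-4/5)=-2.5000
Confirm numerically:
  x=-1.849: |R|=0.56047 <1
  x=-1.130: |R|=0.01527 <1
  x=-1.079: |R|=0.02609 <1
  x=-3.099: |R|=1.36583 >1
  x=-2.932: |R|=1.26724 >1
  x=-2.836: |R|=1.20941 >1
So |R|<1 on (-2.5000, 0).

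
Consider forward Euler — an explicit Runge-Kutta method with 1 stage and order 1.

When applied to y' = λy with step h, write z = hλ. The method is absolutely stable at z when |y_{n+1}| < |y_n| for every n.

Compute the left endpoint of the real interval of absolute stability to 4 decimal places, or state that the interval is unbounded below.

left endpoint -2.0000.

Set f=λy, z=hλ:
  order 1, 1-stage ⇒ R(z)=1+z
  (e.g. R(-1.31)=-0.31000, |R|=0.31000)

Boundary: |R(x)|=1, x<0.
x=-1.31: |R|=0.3100
|R(-1.95)|=0.9500 |R(-1.67)|=0.6700 |R(-1.65)|=0.6500
Bisect:
  x_lo=-2.6663 |R|=1.6663  x_hi=-0.1971 |R|=0.8029
  mid=-1.43168 |R|=0.43168 →hi
  mid=-2.04898 |R|=1.04898 →lo
  mid=-1.74033 |R|=0.74033 →hi
  mid=-1.89466 |R|=0.89466 →hi
  mid=-1.97182 |R|=0.97182 →hi
  mid=-2.01040 |R|=1.01040 →lo
  mid=-1.99111 |R|=0.99111 →hi
  ...
  [-2.00000,-1.99985] ⇒ x*=-2.0000
So |R|<1 on (-2.0000, 0).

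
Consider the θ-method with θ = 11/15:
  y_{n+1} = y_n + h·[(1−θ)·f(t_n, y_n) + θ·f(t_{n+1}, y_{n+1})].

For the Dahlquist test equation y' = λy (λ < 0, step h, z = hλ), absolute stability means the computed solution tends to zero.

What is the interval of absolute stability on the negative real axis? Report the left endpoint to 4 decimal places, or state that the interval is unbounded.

Set f=λy, z=hλ:
  y_{n+1} = y_n + z·[4/15·y_n + 11/15·y_{n+1}] ⇒ (1 − 11/15z)y_{n+1} = (1 + 4/15z)y_n
  ⇒ R(z) = (1 + 4/15z)/(1 − 11/15z).

Boundary: |R(x)|=1, x<0.
x=-0.47: |R|=0.6505
x=-2: |R|=0.1892
x=-10: |R|=0.2000
x=-100: |R|=0.3453
θ=11/15≥1/2 ⇒ |1+4/15x|<|1−11/15x| ∀x<0 ⇒ unbounded interval.

(−∞, 0) — no finite endpoint.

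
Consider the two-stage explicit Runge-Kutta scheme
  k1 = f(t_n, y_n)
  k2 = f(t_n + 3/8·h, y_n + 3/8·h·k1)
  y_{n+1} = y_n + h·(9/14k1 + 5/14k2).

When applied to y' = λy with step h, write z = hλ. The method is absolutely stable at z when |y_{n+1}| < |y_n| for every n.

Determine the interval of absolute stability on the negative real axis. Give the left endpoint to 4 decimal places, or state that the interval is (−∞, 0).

On y'=λy, z=hλ:
  k1=λy_n ⇒ h·k1=z·y_n;  k2=λ(1+3/8z)y_n ⇒ h·k2=z(1+3/8z)y_n
  y_{n+1}/y_n = 1 + 9/14z + 5/14z(1+3/8z) = 1 + z + 15/112z²
  ⇒ R(z) = 1 + z + 15/112z².

Need |R(x)|<1, x<0.
x=-0.86: |R|=0.2391
R=1: x+15/112x²=0 ⇒ x=−112/15=-7.4667; min R=1−1/(4·15/112)=-0.8667>−1
Confirm numerically:
  x=-6.944: |R|=0.51392 <1
  x=-6.033: |R|=0.15839 <1
  x=-4.843: |R|=0.70175 <1
  x=-3.110: |R|=0.81463 <1
  x=-7.997: |R|=1.56800 >1
  x=-7.766: |R|=1.31133 >1
Stable set (-7.4667, 0).

z∈(-7.4667,0).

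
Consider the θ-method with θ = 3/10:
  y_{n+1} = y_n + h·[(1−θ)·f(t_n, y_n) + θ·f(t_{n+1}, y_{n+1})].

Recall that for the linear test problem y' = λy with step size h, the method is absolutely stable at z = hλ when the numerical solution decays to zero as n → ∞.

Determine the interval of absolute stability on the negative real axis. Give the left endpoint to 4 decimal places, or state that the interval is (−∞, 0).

On y'=λy, z=hλ:
  y_{n+1} = y_n + z·[7/10·y_n + 3/10·y_{n+1}] ⇒ (1 − 3/10z)y_{n+1} = (1 + 7/10z)y_n
  Hence R(z) = (1 + 7/10z)/(1 − 3/10z).

Boundary: |R(x)|=1, x<0.
x=-1.38: |R|=0.0240
R=−1: 1+7/10x = −1+3/10x ⇒ -2/5x=2 ⇒ x=2/(-2/5)=-5.0000
Confirm numerically:
  x=-3.237: |R|=0.64223 <1
  x=-3.089: |R|=0.60326 <1
  x=-2.180: |R|=0.31802 <1
  x=-5.507: |R|=1.07647 >1
  x=-5.367: |R|=1.05624 >1
  x=-5.055: |R|=1.00874 >1
Stable set (-5.0000, 0).

(-5.0000, 0).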